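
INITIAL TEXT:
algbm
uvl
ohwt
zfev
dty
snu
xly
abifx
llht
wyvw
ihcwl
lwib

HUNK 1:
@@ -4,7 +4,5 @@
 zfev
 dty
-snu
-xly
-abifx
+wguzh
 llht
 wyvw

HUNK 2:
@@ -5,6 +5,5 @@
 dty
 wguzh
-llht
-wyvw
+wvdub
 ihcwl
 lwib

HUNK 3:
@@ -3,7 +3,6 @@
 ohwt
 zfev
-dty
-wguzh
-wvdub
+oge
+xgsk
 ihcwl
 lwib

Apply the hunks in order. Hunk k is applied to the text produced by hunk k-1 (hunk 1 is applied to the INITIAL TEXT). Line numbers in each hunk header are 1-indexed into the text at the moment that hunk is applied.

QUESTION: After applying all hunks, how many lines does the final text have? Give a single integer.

Answer: 8

Derivation:
Hunk 1: at line 4 remove [snu,xly,abifx] add [wguzh] -> 10 lines: algbm uvl ohwt zfev dty wguzh llht wyvw ihcwl lwib
Hunk 2: at line 5 remove [llht,wyvw] add [wvdub] -> 9 lines: algbm uvl ohwt zfev dty wguzh wvdub ihcwl lwib
Hunk 3: at line 3 remove [dty,wguzh,wvdub] add [oge,xgsk] -> 8 lines: algbm uvl ohwt zfev oge xgsk ihcwl lwib
Final line count: 8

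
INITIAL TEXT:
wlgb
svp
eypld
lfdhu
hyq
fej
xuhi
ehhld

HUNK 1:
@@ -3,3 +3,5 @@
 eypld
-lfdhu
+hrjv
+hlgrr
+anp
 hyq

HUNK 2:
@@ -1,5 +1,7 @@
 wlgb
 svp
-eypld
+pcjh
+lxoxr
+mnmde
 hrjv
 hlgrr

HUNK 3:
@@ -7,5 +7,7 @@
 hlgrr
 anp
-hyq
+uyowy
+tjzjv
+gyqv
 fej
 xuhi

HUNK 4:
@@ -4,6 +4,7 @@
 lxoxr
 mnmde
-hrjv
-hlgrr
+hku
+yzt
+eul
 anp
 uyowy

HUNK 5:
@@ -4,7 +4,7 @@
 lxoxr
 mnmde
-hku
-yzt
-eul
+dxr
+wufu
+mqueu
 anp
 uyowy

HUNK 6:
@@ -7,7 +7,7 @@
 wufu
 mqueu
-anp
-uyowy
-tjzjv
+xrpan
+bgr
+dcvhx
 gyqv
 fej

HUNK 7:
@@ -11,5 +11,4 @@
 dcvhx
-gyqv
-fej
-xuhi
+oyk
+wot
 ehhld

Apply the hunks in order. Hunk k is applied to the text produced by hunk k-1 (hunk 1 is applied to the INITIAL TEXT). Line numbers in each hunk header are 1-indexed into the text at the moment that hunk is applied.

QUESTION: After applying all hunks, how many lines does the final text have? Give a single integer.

Hunk 1: at line 3 remove [lfdhu] add [hrjv,hlgrr,anp] -> 10 lines: wlgb svp eypld hrjv hlgrr anp hyq fej xuhi ehhld
Hunk 2: at line 1 remove [eypld] add [pcjh,lxoxr,mnmde] -> 12 lines: wlgb svp pcjh lxoxr mnmde hrjv hlgrr anp hyq fej xuhi ehhld
Hunk 3: at line 7 remove [hyq] add [uyowy,tjzjv,gyqv] -> 14 lines: wlgb svp pcjh lxoxr mnmde hrjv hlgrr anp uyowy tjzjv gyqv fej xuhi ehhld
Hunk 4: at line 4 remove [hrjv,hlgrr] add [hku,yzt,eul] -> 15 lines: wlgb svp pcjh lxoxr mnmde hku yzt eul anp uyowy tjzjv gyqv fej xuhi ehhld
Hunk 5: at line 4 remove [hku,yzt,eul] add [dxr,wufu,mqueu] -> 15 lines: wlgb svp pcjh lxoxr mnmde dxr wufu mqueu anp uyowy tjzjv gyqv fej xuhi ehhld
Hunk 6: at line 7 remove [anp,uyowy,tjzjv] add [xrpan,bgr,dcvhx] -> 15 lines: wlgb svp pcjh lxoxr mnmde dxr wufu mqueu xrpan bgr dcvhx gyqv fej xuhi ehhld
Hunk 7: at line 11 remove [gyqv,fej,xuhi] add [oyk,wot] -> 14 lines: wlgb svp pcjh lxoxr mnmde dxr wufu mqueu xrpan bgr dcvhx oyk wot ehhld
Final line count: 14

Answer: 14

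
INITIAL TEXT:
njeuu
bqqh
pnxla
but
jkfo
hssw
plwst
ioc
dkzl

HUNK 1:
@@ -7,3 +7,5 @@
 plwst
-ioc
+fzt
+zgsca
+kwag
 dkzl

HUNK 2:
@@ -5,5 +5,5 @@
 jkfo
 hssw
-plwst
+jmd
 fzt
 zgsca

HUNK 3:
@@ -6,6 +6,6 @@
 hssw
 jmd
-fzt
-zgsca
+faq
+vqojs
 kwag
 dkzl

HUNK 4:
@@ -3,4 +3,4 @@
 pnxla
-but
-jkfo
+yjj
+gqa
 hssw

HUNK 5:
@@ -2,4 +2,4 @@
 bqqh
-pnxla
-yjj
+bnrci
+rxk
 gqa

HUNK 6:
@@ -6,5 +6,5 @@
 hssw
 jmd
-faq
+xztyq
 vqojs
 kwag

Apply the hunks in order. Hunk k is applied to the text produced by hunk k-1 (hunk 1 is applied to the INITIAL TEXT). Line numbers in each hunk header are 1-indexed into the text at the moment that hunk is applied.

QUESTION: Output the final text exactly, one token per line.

Answer: njeuu
bqqh
bnrci
rxk
gqa
hssw
jmd
xztyq
vqojs
kwag
dkzl

Derivation:
Hunk 1: at line 7 remove [ioc] add [fzt,zgsca,kwag] -> 11 lines: njeuu bqqh pnxla but jkfo hssw plwst fzt zgsca kwag dkzl
Hunk 2: at line 5 remove [plwst] add [jmd] -> 11 lines: njeuu bqqh pnxla but jkfo hssw jmd fzt zgsca kwag dkzl
Hunk 3: at line 6 remove [fzt,zgsca] add [faq,vqojs] -> 11 lines: njeuu bqqh pnxla but jkfo hssw jmd faq vqojs kwag dkzl
Hunk 4: at line 3 remove [but,jkfo] add [yjj,gqa] -> 11 lines: njeuu bqqh pnxla yjj gqa hssw jmd faq vqojs kwag dkzl
Hunk 5: at line 2 remove [pnxla,yjj] add [bnrci,rxk] -> 11 lines: njeuu bqqh bnrci rxk gqa hssw jmd faq vqojs kwag dkzl
Hunk 6: at line 6 remove [faq] add [xztyq] -> 11 lines: njeuu bqqh bnrci rxk gqa hssw jmd xztyq vqojs kwag dkzl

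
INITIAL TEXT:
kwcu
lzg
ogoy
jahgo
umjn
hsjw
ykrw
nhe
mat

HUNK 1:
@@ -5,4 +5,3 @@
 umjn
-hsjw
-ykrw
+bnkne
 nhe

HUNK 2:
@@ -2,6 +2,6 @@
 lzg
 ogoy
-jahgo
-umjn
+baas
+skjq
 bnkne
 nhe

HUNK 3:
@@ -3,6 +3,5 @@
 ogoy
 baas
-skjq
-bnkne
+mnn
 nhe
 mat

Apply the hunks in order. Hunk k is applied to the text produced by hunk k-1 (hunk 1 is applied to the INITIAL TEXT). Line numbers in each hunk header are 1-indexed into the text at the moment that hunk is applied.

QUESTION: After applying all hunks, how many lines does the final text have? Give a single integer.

Hunk 1: at line 5 remove [hsjw,ykrw] add [bnkne] -> 8 lines: kwcu lzg ogoy jahgo umjn bnkne nhe mat
Hunk 2: at line 2 remove [jahgo,umjn] add [baas,skjq] -> 8 lines: kwcu lzg ogoy baas skjq bnkne nhe mat
Hunk 3: at line 3 remove [skjq,bnkne] add [mnn] -> 7 lines: kwcu lzg ogoy baas mnn nhe mat
Final line count: 7

Answer: 7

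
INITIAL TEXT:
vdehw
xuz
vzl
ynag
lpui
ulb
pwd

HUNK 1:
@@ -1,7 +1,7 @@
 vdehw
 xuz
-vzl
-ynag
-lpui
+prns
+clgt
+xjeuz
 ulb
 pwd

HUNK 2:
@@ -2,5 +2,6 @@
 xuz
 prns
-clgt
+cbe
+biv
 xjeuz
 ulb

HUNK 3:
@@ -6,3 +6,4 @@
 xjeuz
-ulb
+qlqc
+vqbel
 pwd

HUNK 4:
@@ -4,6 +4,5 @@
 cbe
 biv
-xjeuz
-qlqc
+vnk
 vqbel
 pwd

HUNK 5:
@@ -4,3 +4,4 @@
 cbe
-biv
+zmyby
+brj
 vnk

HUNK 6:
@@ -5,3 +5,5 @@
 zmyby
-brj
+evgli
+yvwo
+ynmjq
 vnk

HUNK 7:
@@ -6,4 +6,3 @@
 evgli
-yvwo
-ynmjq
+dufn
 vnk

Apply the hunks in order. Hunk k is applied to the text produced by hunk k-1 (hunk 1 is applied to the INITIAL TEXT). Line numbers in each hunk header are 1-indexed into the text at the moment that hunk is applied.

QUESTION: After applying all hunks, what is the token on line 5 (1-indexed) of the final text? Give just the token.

Hunk 1: at line 1 remove [vzl,ynag,lpui] add [prns,clgt,xjeuz] -> 7 lines: vdehw xuz prns clgt xjeuz ulb pwd
Hunk 2: at line 2 remove [clgt] add [cbe,biv] -> 8 lines: vdehw xuz prns cbe biv xjeuz ulb pwd
Hunk 3: at line 6 remove [ulb] add [qlqc,vqbel] -> 9 lines: vdehw xuz prns cbe biv xjeuz qlqc vqbel pwd
Hunk 4: at line 4 remove [xjeuz,qlqc] add [vnk] -> 8 lines: vdehw xuz prns cbe biv vnk vqbel pwd
Hunk 5: at line 4 remove [biv] add [zmyby,brj] -> 9 lines: vdehw xuz prns cbe zmyby brj vnk vqbel pwd
Hunk 6: at line 5 remove [brj] add [evgli,yvwo,ynmjq] -> 11 lines: vdehw xuz prns cbe zmyby evgli yvwo ynmjq vnk vqbel pwd
Hunk 7: at line 6 remove [yvwo,ynmjq] add [dufn] -> 10 lines: vdehw xuz prns cbe zmyby evgli dufn vnk vqbel pwd
Final line 5: zmyby

Answer: zmyby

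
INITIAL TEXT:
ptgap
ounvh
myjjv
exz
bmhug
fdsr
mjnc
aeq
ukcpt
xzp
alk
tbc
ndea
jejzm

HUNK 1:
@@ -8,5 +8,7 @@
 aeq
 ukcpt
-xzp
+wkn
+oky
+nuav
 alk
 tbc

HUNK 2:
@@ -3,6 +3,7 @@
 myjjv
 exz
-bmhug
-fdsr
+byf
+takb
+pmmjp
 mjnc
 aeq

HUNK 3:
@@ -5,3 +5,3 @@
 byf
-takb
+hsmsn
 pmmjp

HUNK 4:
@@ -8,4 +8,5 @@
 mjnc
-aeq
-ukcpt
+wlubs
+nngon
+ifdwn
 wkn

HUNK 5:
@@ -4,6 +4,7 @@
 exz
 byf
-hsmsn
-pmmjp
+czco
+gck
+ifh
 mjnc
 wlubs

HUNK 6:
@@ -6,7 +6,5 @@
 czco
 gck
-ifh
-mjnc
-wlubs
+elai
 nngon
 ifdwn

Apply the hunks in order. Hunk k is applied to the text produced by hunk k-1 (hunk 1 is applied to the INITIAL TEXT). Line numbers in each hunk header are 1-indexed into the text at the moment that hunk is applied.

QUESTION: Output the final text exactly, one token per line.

Hunk 1: at line 8 remove [xzp] add [wkn,oky,nuav] -> 16 lines: ptgap ounvh myjjv exz bmhug fdsr mjnc aeq ukcpt wkn oky nuav alk tbc ndea jejzm
Hunk 2: at line 3 remove [bmhug,fdsr] add [byf,takb,pmmjp] -> 17 lines: ptgap ounvh myjjv exz byf takb pmmjp mjnc aeq ukcpt wkn oky nuav alk tbc ndea jejzm
Hunk 3: at line 5 remove [takb] add [hsmsn] -> 17 lines: ptgap ounvh myjjv exz byf hsmsn pmmjp mjnc aeq ukcpt wkn oky nuav alk tbc ndea jejzm
Hunk 4: at line 8 remove [aeq,ukcpt] add [wlubs,nngon,ifdwn] -> 18 lines: ptgap ounvh myjjv exz byf hsmsn pmmjp mjnc wlubs nngon ifdwn wkn oky nuav alk tbc ndea jejzm
Hunk 5: at line 4 remove [hsmsn,pmmjp] add [czco,gck,ifh] -> 19 lines: ptgap ounvh myjjv exz byf czco gck ifh mjnc wlubs nngon ifdwn wkn oky nuav alk tbc ndea jejzm
Hunk 6: at line 6 remove [ifh,mjnc,wlubs] add [elai] -> 17 lines: ptgap ounvh myjjv exz byf czco gck elai nngon ifdwn wkn oky nuav alk tbc ndea jejzm

Answer: ptgap
ounvh
myjjv
exz
byf
czco
gck
elai
nngon
ifdwn
wkn
oky
nuav
alk
tbc
ndea
jejzm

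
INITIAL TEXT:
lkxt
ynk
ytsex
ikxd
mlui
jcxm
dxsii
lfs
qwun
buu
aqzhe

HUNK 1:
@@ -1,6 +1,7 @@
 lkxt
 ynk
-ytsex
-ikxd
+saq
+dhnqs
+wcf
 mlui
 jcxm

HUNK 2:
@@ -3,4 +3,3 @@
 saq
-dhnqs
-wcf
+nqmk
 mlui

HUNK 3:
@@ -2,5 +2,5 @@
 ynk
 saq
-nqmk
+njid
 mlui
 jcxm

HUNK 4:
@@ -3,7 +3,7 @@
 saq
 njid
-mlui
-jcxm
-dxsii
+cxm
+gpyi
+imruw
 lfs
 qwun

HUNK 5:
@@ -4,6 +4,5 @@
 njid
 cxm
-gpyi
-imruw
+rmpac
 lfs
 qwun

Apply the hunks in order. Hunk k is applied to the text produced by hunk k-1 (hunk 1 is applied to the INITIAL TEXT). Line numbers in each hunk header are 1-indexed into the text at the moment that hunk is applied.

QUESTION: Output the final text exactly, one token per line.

Hunk 1: at line 1 remove [ytsex,ikxd] add [saq,dhnqs,wcf] -> 12 lines: lkxt ynk saq dhnqs wcf mlui jcxm dxsii lfs qwun buu aqzhe
Hunk 2: at line 3 remove [dhnqs,wcf] add [nqmk] -> 11 lines: lkxt ynk saq nqmk mlui jcxm dxsii lfs qwun buu aqzhe
Hunk 3: at line 2 remove [nqmk] add [njid] -> 11 lines: lkxt ynk saq njid mlui jcxm dxsii lfs qwun buu aqzhe
Hunk 4: at line 3 remove [mlui,jcxm,dxsii] add [cxm,gpyi,imruw] -> 11 lines: lkxt ynk saq njid cxm gpyi imruw lfs qwun buu aqzhe
Hunk 5: at line 4 remove [gpyi,imruw] add [rmpac] -> 10 lines: lkxt ynk saq njid cxm rmpac lfs qwun buu aqzhe

Answer: lkxt
ynk
saq
njid
cxm
rmpac
lfs
qwun
buu
aqzhe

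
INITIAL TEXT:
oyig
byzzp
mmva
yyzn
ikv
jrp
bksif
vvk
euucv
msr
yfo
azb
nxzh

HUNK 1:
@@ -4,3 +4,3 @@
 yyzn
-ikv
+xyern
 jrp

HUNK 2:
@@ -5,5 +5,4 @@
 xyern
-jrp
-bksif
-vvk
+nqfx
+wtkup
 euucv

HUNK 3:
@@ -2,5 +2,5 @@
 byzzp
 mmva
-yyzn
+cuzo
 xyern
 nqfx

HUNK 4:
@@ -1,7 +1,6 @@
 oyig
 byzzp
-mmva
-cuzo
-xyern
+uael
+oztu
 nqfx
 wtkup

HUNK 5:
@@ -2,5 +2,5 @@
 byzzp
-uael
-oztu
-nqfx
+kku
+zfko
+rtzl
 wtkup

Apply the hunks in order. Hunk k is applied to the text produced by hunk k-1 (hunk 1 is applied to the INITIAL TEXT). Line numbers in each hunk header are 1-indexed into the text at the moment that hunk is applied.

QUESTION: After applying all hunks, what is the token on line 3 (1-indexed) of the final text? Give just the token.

Answer: kku

Derivation:
Hunk 1: at line 4 remove [ikv] add [xyern] -> 13 lines: oyig byzzp mmva yyzn xyern jrp bksif vvk euucv msr yfo azb nxzh
Hunk 2: at line 5 remove [jrp,bksif,vvk] add [nqfx,wtkup] -> 12 lines: oyig byzzp mmva yyzn xyern nqfx wtkup euucv msr yfo azb nxzh
Hunk 3: at line 2 remove [yyzn] add [cuzo] -> 12 lines: oyig byzzp mmva cuzo xyern nqfx wtkup euucv msr yfo azb nxzh
Hunk 4: at line 1 remove [mmva,cuzo,xyern] add [uael,oztu] -> 11 lines: oyig byzzp uael oztu nqfx wtkup euucv msr yfo azb nxzh
Hunk 5: at line 2 remove [uael,oztu,nqfx] add [kku,zfko,rtzl] -> 11 lines: oyig byzzp kku zfko rtzl wtkup euucv msr yfo azb nxzh
Final line 3: kku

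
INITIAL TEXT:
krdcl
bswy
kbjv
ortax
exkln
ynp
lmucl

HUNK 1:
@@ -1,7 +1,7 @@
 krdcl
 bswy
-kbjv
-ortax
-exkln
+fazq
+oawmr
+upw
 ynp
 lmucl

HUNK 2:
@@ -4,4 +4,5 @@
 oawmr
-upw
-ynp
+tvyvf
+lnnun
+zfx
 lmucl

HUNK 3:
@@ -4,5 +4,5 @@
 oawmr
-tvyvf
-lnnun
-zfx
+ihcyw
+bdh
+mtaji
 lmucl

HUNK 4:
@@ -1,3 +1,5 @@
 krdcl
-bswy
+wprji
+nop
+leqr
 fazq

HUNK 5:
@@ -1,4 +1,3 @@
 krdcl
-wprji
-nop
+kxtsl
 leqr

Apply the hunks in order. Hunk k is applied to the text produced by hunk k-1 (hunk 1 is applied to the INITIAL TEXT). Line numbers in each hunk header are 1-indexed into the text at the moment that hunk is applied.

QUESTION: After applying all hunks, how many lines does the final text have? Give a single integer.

Answer: 9

Derivation:
Hunk 1: at line 1 remove [kbjv,ortax,exkln] add [fazq,oawmr,upw] -> 7 lines: krdcl bswy fazq oawmr upw ynp lmucl
Hunk 2: at line 4 remove [upw,ynp] add [tvyvf,lnnun,zfx] -> 8 lines: krdcl bswy fazq oawmr tvyvf lnnun zfx lmucl
Hunk 3: at line 4 remove [tvyvf,lnnun,zfx] add [ihcyw,bdh,mtaji] -> 8 lines: krdcl bswy fazq oawmr ihcyw bdh mtaji lmucl
Hunk 4: at line 1 remove [bswy] add [wprji,nop,leqr] -> 10 lines: krdcl wprji nop leqr fazq oawmr ihcyw bdh mtaji lmucl
Hunk 5: at line 1 remove [wprji,nop] add [kxtsl] -> 9 lines: krdcl kxtsl leqr fazq oawmr ihcyw bdh mtaji lmucl
Final line count: 9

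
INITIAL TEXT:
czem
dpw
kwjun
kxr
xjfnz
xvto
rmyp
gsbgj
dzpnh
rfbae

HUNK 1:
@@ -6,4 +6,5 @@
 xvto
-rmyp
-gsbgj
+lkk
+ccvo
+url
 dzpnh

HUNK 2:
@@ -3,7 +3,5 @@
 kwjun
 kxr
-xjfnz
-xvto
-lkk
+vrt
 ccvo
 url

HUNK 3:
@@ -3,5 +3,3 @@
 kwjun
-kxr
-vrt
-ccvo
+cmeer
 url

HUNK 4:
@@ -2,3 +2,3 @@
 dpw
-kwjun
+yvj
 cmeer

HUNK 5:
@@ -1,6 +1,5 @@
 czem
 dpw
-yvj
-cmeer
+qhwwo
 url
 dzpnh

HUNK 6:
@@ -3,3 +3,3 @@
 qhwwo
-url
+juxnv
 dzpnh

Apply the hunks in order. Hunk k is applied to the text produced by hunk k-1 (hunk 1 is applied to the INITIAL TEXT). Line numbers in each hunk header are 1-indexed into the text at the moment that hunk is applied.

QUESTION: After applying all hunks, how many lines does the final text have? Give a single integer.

Hunk 1: at line 6 remove [rmyp,gsbgj] add [lkk,ccvo,url] -> 11 lines: czem dpw kwjun kxr xjfnz xvto lkk ccvo url dzpnh rfbae
Hunk 2: at line 3 remove [xjfnz,xvto,lkk] add [vrt] -> 9 lines: czem dpw kwjun kxr vrt ccvo url dzpnh rfbae
Hunk 3: at line 3 remove [kxr,vrt,ccvo] add [cmeer] -> 7 lines: czem dpw kwjun cmeer url dzpnh rfbae
Hunk 4: at line 2 remove [kwjun] add [yvj] -> 7 lines: czem dpw yvj cmeer url dzpnh rfbae
Hunk 5: at line 1 remove [yvj,cmeer] add [qhwwo] -> 6 lines: czem dpw qhwwo url dzpnh rfbae
Hunk 6: at line 3 remove [url] add [juxnv] -> 6 lines: czem dpw qhwwo juxnv dzpnh rfbae
Final line count: 6

Answer: 6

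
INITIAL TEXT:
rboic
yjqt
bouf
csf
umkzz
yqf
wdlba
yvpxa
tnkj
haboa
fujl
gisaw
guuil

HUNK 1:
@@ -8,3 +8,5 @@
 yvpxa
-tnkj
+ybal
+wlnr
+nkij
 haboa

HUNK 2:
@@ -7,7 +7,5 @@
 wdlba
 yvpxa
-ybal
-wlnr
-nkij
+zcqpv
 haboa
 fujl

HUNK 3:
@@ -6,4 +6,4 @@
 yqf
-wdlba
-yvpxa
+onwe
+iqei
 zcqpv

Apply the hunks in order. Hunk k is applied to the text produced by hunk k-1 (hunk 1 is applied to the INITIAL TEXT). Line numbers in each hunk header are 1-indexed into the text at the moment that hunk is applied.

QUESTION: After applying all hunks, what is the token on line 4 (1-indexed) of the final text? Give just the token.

Answer: csf

Derivation:
Hunk 1: at line 8 remove [tnkj] add [ybal,wlnr,nkij] -> 15 lines: rboic yjqt bouf csf umkzz yqf wdlba yvpxa ybal wlnr nkij haboa fujl gisaw guuil
Hunk 2: at line 7 remove [ybal,wlnr,nkij] add [zcqpv] -> 13 lines: rboic yjqt bouf csf umkzz yqf wdlba yvpxa zcqpv haboa fujl gisaw guuil
Hunk 3: at line 6 remove [wdlba,yvpxa] add [onwe,iqei] -> 13 lines: rboic yjqt bouf csf umkzz yqf onwe iqei zcqpv haboa fujl gisaw guuil
Final line 4: csf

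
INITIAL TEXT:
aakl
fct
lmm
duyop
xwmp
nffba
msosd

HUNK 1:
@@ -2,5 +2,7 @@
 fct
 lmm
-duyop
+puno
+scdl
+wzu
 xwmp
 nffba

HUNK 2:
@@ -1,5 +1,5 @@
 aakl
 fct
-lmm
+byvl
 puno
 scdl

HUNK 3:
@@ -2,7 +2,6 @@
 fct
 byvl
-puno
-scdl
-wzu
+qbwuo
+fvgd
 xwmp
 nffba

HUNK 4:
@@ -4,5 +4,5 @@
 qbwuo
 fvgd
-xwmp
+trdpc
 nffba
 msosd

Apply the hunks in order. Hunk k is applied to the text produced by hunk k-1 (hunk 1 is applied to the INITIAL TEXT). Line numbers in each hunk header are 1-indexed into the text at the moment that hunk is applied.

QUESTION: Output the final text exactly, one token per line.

Hunk 1: at line 2 remove [duyop] add [puno,scdl,wzu] -> 9 lines: aakl fct lmm puno scdl wzu xwmp nffba msosd
Hunk 2: at line 1 remove [lmm] add [byvl] -> 9 lines: aakl fct byvl puno scdl wzu xwmp nffba msosd
Hunk 3: at line 2 remove [puno,scdl,wzu] add [qbwuo,fvgd] -> 8 lines: aakl fct byvl qbwuo fvgd xwmp nffba msosd
Hunk 4: at line 4 remove [xwmp] add [trdpc] -> 8 lines: aakl fct byvl qbwuo fvgd trdpc nffba msosd

Answer: aakl
fct
byvl
qbwuo
fvgd
trdpc
nffba
msosd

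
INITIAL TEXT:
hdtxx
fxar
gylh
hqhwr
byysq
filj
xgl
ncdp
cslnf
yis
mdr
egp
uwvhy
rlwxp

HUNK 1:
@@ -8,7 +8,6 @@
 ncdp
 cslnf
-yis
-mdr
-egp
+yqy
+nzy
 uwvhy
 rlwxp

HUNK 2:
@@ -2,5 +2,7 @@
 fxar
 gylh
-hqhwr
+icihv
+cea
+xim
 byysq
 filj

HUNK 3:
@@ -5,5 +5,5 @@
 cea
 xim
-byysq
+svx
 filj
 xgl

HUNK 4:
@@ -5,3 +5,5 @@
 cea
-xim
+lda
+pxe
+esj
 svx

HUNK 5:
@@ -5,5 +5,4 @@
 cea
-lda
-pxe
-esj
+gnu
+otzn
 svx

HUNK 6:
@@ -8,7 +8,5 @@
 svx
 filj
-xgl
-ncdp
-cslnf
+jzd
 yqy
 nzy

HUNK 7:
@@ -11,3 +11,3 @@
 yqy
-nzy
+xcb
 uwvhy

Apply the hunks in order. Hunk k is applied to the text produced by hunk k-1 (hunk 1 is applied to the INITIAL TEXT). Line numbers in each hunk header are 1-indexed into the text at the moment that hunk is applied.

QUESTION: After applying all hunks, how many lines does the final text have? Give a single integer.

Hunk 1: at line 8 remove [yis,mdr,egp] add [yqy,nzy] -> 13 lines: hdtxx fxar gylh hqhwr byysq filj xgl ncdp cslnf yqy nzy uwvhy rlwxp
Hunk 2: at line 2 remove [hqhwr] add [icihv,cea,xim] -> 15 lines: hdtxx fxar gylh icihv cea xim byysq filj xgl ncdp cslnf yqy nzy uwvhy rlwxp
Hunk 3: at line 5 remove [byysq] add [svx] -> 15 lines: hdtxx fxar gylh icihv cea xim svx filj xgl ncdp cslnf yqy nzy uwvhy rlwxp
Hunk 4: at line 5 remove [xim] add [lda,pxe,esj] -> 17 lines: hdtxx fxar gylh icihv cea lda pxe esj svx filj xgl ncdp cslnf yqy nzy uwvhy rlwxp
Hunk 5: at line 5 remove [lda,pxe,esj] add [gnu,otzn] -> 16 lines: hdtxx fxar gylh icihv cea gnu otzn svx filj xgl ncdp cslnf yqy nzy uwvhy rlwxp
Hunk 6: at line 8 remove [xgl,ncdp,cslnf] add [jzd] -> 14 lines: hdtxx fxar gylh icihv cea gnu otzn svx filj jzd yqy nzy uwvhy rlwxp
Hunk 7: at line 11 remove [nzy] add [xcb] -> 14 lines: hdtxx fxar gylh icihv cea gnu otzn svx filj jzd yqy xcb uwvhy rlwxp
Final line count: 14

Answer: 14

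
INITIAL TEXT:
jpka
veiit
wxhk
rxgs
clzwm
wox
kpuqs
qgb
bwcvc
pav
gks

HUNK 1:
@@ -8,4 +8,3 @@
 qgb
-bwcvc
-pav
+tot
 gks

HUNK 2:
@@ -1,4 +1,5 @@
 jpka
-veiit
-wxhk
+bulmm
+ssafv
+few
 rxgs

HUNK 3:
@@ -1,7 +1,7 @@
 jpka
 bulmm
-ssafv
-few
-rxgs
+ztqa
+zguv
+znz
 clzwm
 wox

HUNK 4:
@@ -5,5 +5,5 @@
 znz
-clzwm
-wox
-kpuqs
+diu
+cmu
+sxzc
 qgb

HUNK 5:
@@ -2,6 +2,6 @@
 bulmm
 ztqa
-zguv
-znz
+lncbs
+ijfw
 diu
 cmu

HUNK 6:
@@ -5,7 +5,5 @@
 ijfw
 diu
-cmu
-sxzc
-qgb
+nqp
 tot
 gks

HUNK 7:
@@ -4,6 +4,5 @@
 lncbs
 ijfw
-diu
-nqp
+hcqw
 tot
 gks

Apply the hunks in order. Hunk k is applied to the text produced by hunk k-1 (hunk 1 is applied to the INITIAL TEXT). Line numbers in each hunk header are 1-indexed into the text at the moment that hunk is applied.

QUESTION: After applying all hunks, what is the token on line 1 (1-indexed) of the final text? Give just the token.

Answer: jpka

Derivation:
Hunk 1: at line 8 remove [bwcvc,pav] add [tot] -> 10 lines: jpka veiit wxhk rxgs clzwm wox kpuqs qgb tot gks
Hunk 2: at line 1 remove [veiit,wxhk] add [bulmm,ssafv,few] -> 11 lines: jpka bulmm ssafv few rxgs clzwm wox kpuqs qgb tot gks
Hunk 3: at line 1 remove [ssafv,few,rxgs] add [ztqa,zguv,znz] -> 11 lines: jpka bulmm ztqa zguv znz clzwm wox kpuqs qgb tot gks
Hunk 4: at line 5 remove [clzwm,wox,kpuqs] add [diu,cmu,sxzc] -> 11 lines: jpka bulmm ztqa zguv znz diu cmu sxzc qgb tot gks
Hunk 5: at line 2 remove [zguv,znz] add [lncbs,ijfw] -> 11 lines: jpka bulmm ztqa lncbs ijfw diu cmu sxzc qgb tot gks
Hunk 6: at line 5 remove [cmu,sxzc,qgb] add [nqp] -> 9 lines: jpka bulmm ztqa lncbs ijfw diu nqp tot gks
Hunk 7: at line 4 remove [diu,nqp] add [hcqw] -> 8 lines: jpka bulmm ztqa lncbs ijfw hcqw tot gks
Final line 1: jpka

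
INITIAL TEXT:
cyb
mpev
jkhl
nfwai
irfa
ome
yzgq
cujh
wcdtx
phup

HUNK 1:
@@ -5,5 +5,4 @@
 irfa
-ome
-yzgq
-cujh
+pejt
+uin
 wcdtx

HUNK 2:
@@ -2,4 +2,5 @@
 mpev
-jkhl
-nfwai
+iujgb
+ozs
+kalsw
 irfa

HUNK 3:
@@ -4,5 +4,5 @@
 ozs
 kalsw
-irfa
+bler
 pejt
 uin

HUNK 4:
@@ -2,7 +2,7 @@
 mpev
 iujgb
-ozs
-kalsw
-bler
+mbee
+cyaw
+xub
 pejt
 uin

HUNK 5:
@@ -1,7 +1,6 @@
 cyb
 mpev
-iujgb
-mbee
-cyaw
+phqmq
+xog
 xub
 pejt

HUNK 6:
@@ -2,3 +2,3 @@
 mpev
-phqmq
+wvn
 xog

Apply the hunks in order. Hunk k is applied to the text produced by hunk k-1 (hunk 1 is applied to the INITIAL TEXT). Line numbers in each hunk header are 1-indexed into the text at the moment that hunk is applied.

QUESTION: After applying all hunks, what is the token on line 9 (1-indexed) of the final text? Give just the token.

Answer: phup

Derivation:
Hunk 1: at line 5 remove [ome,yzgq,cujh] add [pejt,uin] -> 9 lines: cyb mpev jkhl nfwai irfa pejt uin wcdtx phup
Hunk 2: at line 2 remove [jkhl,nfwai] add [iujgb,ozs,kalsw] -> 10 lines: cyb mpev iujgb ozs kalsw irfa pejt uin wcdtx phup
Hunk 3: at line 4 remove [irfa] add [bler] -> 10 lines: cyb mpev iujgb ozs kalsw bler pejt uin wcdtx phup
Hunk 4: at line 2 remove [ozs,kalsw,bler] add [mbee,cyaw,xub] -> 10 lines: cyb mpev iujgb mbee cyaw xub pejt uin wcdtx phup
Hunk 5: at line 1 remove [iujgb,mbee,cyaw] add [phqmq,xog] -> 9 lines: cyb mpev phqmq xog xub pejt uin wcdtx phup
Hunk 6: at line 2 remove [phqmq] add [wvn] -> 9 lines: cyb mpev wvn xog xub pejt uin wcdtx phup
Final line 9: phup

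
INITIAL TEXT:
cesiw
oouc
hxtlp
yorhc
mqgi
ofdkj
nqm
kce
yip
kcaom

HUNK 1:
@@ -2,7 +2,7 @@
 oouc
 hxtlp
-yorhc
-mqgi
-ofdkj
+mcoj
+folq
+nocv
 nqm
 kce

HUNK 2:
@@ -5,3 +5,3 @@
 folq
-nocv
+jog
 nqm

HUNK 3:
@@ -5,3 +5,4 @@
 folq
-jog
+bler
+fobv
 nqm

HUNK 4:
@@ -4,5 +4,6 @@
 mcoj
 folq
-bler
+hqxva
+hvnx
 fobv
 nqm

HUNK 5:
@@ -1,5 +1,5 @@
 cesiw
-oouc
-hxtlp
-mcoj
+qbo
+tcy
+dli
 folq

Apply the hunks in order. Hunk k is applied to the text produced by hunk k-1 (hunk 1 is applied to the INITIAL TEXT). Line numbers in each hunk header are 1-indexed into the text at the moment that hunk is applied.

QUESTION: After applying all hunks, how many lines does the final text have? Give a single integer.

Answer: 12

Derivation:
Hunk 1: at line 2 remove [yorhc,mqgi,ofdkj] add [mcoj,folq,nocv] -> 10 lines: cesiw oouc hxtlp mcoj folq nocv nqm kce yip kcaom
Hunk 2: at line 5 remove [nocv] add [jog] -> 10 lines: cesiw oouc hxtlp mcoj folq jog nqm kce yip kcaom
Hunk 3: at line 5 remove [jog] add [bler,fobv] -> 11 lines: cesiw oouc hxtlp mcoj folq bler fobv nqm kce yip kcaom
Hunk 4: at line 4 remove [bler] add [hqxva,hvnx] -> 12 lines: cesiw oouc hxtlp mcoj folq hqxva hvnx fobv nqm kce yip kcaom
Hunk 5: at line 1 remove [oouc,hxtlp,mcoj] add [qbo,tcy,dli] -> 12 lines: cesiw qbo tcy dli folq hqxva hvnx fobv nqm kce yip kcaom
Final line count: 12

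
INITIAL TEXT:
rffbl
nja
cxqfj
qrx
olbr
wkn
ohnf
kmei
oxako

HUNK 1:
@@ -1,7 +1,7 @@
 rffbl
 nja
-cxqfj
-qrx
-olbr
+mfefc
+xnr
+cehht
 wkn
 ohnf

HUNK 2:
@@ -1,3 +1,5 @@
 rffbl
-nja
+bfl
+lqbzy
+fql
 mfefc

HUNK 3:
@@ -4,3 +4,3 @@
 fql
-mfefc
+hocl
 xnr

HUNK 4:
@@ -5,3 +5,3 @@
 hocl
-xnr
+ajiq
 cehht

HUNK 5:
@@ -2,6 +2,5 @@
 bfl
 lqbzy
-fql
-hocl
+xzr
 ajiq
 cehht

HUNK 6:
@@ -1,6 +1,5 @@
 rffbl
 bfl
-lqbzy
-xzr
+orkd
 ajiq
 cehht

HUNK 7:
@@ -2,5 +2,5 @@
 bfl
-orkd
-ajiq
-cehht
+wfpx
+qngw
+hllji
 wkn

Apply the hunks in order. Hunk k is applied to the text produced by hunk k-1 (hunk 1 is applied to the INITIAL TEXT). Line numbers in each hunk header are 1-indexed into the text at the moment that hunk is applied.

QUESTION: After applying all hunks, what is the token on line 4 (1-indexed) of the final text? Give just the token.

Hunk 1: at line 1 remove [cxqfj,qrx,olbr] add [mfefc,xnr,cehht] -> 9 lines: rffbl nja mfefc xnr cehht wkn ohnf kmei oxako
Hunk 2: at line 1 remove [nja] add [bfl,lqbzy,fql] -> 11 lines: rffbl bfl lqbzy fql mfefc xnr cehht wkn ohnf kmei oxako
Hunk 3: at line 4 remove [mfefc] add [hocl] -> 11 lines: rffbl bfl lqbzy fql hocl xnr cehht wkn ohnf kmei oxako
Hunk 4: at line 5 remove [xnr] add [ajiq] -> 11 lines: rffbl bfl lqbzy fql hocl ajiq cehht wkn ohnf kmei oxako
Hunk 5: at line 2 remove [fql,hocl] add [xzr] -> 10 lines: rffbl bfl lqbzy xzr ajiq cehht wkn ohnf kmei oxako
Hunk 6: at line 1 remove [lqbzy,xzr] add [orkd] -> 9 lines: rffbl bfl orkd ajiq cehht wkn ohnf kmei oxako
Hunk 7: at line 2 remove [orkd,ajiq,cehht] add [wfpx,qngw,hllji] -> 9 lines: rffbl bfl wfpx qngw hllji wkn ohnf kmei oxako
Final line 4: qngw

Answer: qngw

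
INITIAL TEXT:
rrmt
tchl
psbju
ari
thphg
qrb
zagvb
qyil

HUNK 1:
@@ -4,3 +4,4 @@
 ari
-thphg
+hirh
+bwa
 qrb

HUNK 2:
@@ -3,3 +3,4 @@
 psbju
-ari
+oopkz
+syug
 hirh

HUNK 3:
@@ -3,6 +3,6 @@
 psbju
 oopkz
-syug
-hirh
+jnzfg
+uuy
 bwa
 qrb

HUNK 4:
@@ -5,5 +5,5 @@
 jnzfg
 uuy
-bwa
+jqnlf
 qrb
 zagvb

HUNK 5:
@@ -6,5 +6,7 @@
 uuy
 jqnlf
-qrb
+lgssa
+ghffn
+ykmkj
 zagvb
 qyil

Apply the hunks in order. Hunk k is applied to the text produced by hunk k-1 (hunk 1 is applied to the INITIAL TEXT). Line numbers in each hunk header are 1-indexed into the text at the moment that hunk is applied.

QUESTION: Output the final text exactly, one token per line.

Answer: rrmt
tchl
psbju
oopkz
jnzfg
uuy
jqnlf
lgssa
ghffn
ykmkj
zagvb
qyil

Derivation:
Hunk 1: at line 4 remove [thphg] add [hirh,bwa] -> 9 lines: rrmt tchl psbju ari hirh bwa qrb zagvb qyil
Hunk 2: at line 3 remove [ari] add [oopkz,syug] -> 10 lines: rrmt tchl psbju oopkz syug hirh bwa qrb zagvb qyil
Hunk 3: at line 3 remove [syug,hirh] add [jnzfg,uuy] -> 10 lines: rrmt tchl psbju oopkz jnzfg uuy bwa qrb zagvb qyil
Hunk 4: at line 5 remove [bwa] add [jqnlf] -> 10 lines: rrmt tchl psbju oopkz jnzfg uuy jqnlf qrb zagvb qyil
Hunk 5: at line 6 remove [qrb] add [lgssa,ghffn,ykmkj] -> 12 lines: rrmt tchl psbju oopkz jnzfg uuy jqnlf lgssa ghffn ykmkj zagvb qyil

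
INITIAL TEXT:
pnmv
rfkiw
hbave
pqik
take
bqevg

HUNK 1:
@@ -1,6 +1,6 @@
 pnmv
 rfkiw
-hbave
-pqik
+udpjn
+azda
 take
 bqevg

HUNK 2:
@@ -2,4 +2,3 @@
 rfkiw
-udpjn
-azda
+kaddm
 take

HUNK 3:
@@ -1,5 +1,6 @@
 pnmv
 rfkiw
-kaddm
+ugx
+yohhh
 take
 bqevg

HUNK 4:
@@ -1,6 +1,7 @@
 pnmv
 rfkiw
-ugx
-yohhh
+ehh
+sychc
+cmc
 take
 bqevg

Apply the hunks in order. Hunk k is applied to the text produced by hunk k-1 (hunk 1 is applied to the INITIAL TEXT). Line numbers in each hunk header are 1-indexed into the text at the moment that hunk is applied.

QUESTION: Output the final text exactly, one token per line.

Hunk 1: at line 1 remove [hbave,pqik] add [udpjn,azda] -> 6 lines: pnmv rfkiw udpjn azda take bqevg
Hunk 2: at line 2 remove [udpjn,azda] add [kaddm] -> 5 lines: pnmv rfkiw kaddm take bqevg
Hunk 3: at line 1 remove [kaddm] add [ugx,yohhh] -> 6 lines: pnmv rfkiw ugx yohhh take bqevg
Hunk 4: at line 1 remove [ugx,yohhh] add [ehh,sychc,cmc] -> 7 lines: pnmv rfkiw ehh sychc cmc take bqevg

Answer: pnmv
rfkiw
ehh
sychc
cmc
take
bqevg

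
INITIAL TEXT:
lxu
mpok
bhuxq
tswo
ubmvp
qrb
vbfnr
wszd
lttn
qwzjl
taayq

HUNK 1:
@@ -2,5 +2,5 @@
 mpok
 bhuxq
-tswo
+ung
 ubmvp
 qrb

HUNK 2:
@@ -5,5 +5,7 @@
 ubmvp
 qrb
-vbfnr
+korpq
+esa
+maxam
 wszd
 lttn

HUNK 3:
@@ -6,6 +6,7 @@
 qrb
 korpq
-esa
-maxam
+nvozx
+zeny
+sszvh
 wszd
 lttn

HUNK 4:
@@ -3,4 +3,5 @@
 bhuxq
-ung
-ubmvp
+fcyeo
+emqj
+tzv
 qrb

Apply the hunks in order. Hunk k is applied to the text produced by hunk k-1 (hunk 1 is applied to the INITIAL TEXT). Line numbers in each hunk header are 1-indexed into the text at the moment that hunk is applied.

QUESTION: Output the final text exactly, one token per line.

Answer: lxu
mpok
bhuxq
fcyeo
emqj
tzv
qrb
korpq
nvozx
zeny
sszvh
wszd
lttn
qwzjl
taayq

Derivation:
Hunk 1: at line 2 remove [tswo] add [ung] -> 11 lines: lxu mpok bhuxq ung ubmvp qrb vbfnr wszd lttn qwzjl taayq
Hunk 2: at line 5 remove [vbfnr] add [korpq,esa,maxam] -> 13 lines: lxu mpok bhuxq ung ubmvp qrb korpq esa maxam wszd lttn qwzjl taayq
Hunk 3: at line 6 remove [esa,maxam] add [nvozx,zeny,sszvh] -> 14 lines: lxu mpok bhuxq ung ubmvp qrb korpq nvozx zeny sszvh wszd lttn qwzjl taayq
Hunk 4: at line 3 remove [ung,ubmvp] add [fcyeo,emqj,tzv] -> 15 lines: lxu mpok bhuxq fcyeo emqj tzv qrb korpq nvozx zeny sszvh wszd lttn qwzjl taayq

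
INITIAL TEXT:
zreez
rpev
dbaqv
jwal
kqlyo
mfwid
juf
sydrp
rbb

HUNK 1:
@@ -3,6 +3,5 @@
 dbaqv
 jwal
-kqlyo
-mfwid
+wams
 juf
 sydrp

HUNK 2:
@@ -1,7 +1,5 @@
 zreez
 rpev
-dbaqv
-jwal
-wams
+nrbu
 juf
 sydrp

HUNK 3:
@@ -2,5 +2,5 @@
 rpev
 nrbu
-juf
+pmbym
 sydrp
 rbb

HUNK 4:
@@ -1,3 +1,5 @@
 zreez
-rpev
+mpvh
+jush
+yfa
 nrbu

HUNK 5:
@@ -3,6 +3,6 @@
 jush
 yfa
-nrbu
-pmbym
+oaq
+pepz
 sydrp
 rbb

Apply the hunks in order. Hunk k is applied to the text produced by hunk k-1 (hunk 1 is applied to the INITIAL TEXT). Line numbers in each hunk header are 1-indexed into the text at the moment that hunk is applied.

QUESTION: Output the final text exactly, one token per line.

Hunk 1: at line 3 remove [kqlyo,mfwid] add [wams] -> 8 lines: zreez rpev dbaqv jwal wams juf sydrp rbb
Hunk 2: at line 1 remove [dbaqv,jwal,wams] add [nrbu] -> 6 lines: zreez rpev nrbu juf sydrp rbb
Hunk 3: at line 2 remove [juf] add [pmbym] -> 6 lines: zreez rpev nrbu pmbym sydrp rbb
Hunk 4: at line 1 remove [rpev] add [mpvh,jush,yfa] -> 8 lines: zreez mpvh jush yfa nrbu pmbym sydrp rbb
Hunk 5: at line 3 remove [nrbu,pmbym] add [oaq,pepz] -> 8 lines: zreez mpvh jush yfa oaq pepz sydrp rbb

Answer: zreez
mpvh
jush
yfa
oaq
pepz
sydrp
rbb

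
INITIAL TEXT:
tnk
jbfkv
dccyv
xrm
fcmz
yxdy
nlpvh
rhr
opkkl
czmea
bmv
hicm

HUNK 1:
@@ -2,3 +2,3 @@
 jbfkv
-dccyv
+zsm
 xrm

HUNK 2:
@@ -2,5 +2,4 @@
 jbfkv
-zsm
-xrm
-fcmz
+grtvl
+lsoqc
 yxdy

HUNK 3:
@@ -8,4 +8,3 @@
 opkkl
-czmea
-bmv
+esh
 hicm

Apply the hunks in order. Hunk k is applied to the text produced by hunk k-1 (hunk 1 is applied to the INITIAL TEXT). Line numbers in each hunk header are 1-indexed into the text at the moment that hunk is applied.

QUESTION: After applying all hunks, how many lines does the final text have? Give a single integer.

Answer: 10

Derivation:
Hunk 1: at line 2 remove [dccyv] add [zsm] -> 12 lines: tnk jbfkv zsm xrm fcmz yxdy nlpvh rhr opkkl czmea bmv hicm
Hunk 2: at line 2 remove [zsm,xrm,fcmz] add [grtvl,lsoqc] -> 11 lines: tnk jbfkv grtvl lsoqc yxdy nlpvh rhr opkkl czmea bmv hicm
Hunk 3: at line 8 remove [czmea,bmv] add [esh] -> 10 lines: tnk jbfkv grtvl lsoqc yxdy nlpvh rhr opkkl esh hicm
Final line count: 10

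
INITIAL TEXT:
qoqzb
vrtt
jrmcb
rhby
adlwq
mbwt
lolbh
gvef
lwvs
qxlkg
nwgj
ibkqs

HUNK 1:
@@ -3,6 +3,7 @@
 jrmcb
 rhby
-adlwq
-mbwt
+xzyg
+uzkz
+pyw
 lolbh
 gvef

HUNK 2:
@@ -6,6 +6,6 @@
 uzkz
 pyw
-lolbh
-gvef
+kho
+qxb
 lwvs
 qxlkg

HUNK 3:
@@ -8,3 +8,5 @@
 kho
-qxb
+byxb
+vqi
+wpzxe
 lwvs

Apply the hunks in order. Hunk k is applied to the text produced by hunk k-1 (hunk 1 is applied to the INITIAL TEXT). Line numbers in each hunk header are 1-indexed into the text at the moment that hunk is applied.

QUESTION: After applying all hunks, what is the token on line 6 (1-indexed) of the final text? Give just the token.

Answer: uzkz

Derivation:
Hunk 1: at line 3 remove [adlwq,mbwt] add [xzyg,uzkz,pyw] -> 13 lines: qoqzb vrtt jrmcb rhby xzyg uzkz pyw lolbh gvef lwvs qxlkg nwgj ibkqs
Hunk 2: at line 6 remove [lolbh,gvef] add [kho,qxb] -> 13 lines: qoqzb vrtt jrmcb rhby xzyg uzkz pyw kho qxb lwvs qxlkg nwgj ibkqs
Hunk 3: at line 8 remove [qxb] add [byxb,vqi,wpzxe] -> 15 lines: qoqzb vrtt jrmcb rhby xzyg uzkz pyw kho byxb vqi wpzxe lwvs qxlkg nwgj ibkqs
Final line 6: uzkz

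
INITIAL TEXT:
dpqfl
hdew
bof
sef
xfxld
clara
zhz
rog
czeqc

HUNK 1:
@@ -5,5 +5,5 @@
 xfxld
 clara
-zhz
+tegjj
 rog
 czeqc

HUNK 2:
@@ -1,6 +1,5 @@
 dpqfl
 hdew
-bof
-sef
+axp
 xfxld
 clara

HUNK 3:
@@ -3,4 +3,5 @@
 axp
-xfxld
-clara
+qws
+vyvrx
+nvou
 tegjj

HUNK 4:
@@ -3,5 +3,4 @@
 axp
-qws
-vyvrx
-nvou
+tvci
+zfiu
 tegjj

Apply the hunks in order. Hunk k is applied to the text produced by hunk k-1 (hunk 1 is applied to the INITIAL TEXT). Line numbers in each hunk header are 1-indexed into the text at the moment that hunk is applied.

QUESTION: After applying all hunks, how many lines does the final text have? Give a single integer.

Hunk 1: at line 5 remove [zhz] add [tegjj] -> 9 lines: dpqfl hdew bof sef xfxld clara tegjj rog czeqc
Hunk 2: at line 1 remove [bof,sef] add [axp] -> 8 lines: dpqfl hdew axp xfxld clara tegjj rog czeqc
Hunk 3: at line 3 remove [xfxld,clara] add [qws,vyvrx,nvou] -> 9 lines: dpqfl hdew axp qws vyvrx nvou tegjj rog czeqc
Hunk 4: at line 3 remove [qws,vyvrx,nvou] add [tvci,zfiu] -> 8 lines: dpqfl hdew axp tvci zfiu tegjj rog czeqc
Final line count: 8

Answer: 8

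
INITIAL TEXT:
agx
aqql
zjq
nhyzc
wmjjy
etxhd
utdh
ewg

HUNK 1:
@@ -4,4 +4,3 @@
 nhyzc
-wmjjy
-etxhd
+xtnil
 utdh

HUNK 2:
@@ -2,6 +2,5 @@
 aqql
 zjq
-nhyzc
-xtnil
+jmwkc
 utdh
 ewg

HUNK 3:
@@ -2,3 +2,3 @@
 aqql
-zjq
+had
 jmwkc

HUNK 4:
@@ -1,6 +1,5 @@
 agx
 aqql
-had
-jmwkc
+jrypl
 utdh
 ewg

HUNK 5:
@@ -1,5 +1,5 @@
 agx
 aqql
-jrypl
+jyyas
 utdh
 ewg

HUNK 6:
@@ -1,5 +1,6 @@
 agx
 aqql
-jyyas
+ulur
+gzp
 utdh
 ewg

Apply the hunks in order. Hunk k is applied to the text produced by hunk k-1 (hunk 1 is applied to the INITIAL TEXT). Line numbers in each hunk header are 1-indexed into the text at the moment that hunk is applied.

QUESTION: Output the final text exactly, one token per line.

Hunk 1: at line 4 remove [wmjjy,etxhd] add [xtnil] -> 7 lines: agx aqql zjq nhyzc xtnil utdh ewg
Hunk 2: at line 2 remove [nhyzc,xtnil] add [jmwkc] -> 6 lines: agx aqql zjq jmwkc utdh ewg
Hunk 3: at line 2 remove [zjq] add [had] -> 6 lines: agx aqql had jmwkc utdh ewg
Hunk 4: at line 1 remove [had,jmwkc] add [jrypl] -> 5 lines: agx aqql jrypl utdh ewg
Hunk 5: at line 1 remove [jrypl] add [jyyas] -> 5 lines: agx aqql jyyas utdh ewg
Hunk 6: at line 1 remove [jyyas] add [ulur,gzp] -> 6 lines: agx aqql ulur gzp utdh ewg

Answer: agx
aqql
ulur
gzp
utdh
ewg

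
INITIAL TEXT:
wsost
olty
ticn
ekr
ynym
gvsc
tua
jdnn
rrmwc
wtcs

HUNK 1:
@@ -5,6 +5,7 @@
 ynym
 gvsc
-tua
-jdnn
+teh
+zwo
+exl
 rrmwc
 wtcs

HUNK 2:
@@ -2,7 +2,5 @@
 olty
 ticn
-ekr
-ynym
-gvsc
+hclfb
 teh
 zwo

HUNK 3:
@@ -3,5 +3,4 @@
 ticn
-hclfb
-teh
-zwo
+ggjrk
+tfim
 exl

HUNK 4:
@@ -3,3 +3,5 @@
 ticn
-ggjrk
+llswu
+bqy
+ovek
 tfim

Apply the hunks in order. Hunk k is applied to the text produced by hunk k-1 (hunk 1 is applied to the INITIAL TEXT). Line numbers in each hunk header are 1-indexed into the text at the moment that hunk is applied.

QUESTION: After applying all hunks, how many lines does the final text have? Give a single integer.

Answer: 10

Derivation:
Hunk 1: at line 5 remove [tua,jdnn] add [teh,zwo,exl] -> 11 lines: wsost olty ticn ekr ynym gvsc teh zwo exl rrmwc wtcs
Hunk 2: at line 2 remove [ekr,ynym,gvsc] add [hclfb] -> 9 lines: wsost olty ticn hclfb teh zwo exl rrmwc wtcs
Hunk 3: at line 3 remove [hclfb,teh,zwo] add [ggjrk,tfim] -> 8 lines: wsost olty ticn ggjrk tfim exl rrmwc wtcs
Hunk 4: at line 3 remove [ggjrk] add [llswu,bqy,ovek] -> 10 lines: wsost olty ticn llswu bqy ovek tfim exl rrmwc wtcs
Final line count: 10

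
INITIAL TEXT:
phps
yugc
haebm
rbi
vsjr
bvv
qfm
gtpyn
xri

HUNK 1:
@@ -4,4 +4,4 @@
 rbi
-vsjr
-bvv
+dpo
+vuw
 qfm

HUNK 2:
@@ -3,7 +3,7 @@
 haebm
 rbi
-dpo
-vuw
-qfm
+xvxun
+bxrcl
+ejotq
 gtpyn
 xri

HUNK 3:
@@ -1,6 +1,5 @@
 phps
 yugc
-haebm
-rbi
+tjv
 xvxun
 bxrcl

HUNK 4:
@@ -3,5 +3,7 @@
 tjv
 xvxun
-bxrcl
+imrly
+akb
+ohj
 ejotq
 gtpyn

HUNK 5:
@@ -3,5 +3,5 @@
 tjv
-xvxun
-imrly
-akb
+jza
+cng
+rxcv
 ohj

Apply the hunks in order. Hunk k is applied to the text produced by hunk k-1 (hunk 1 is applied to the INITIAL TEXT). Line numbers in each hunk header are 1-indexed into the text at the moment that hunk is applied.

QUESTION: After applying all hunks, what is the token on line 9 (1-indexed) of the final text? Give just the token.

Hunk 1: at line 4 remove [vsjr,bvv] add [dpo,vuw] -> 9 lines: phps yugc haebm rbi dpo vuw qfm gtpyn xri
Hunk 2: at line 3 remove [dpo,vuw,qfm] add [xvxun,bxrcl,ejotq] -> 9 lines: phps yugc haebm rbi xvxun bxrcl ejotq gtpyn xri
Hunk 3: at line 1 remove [haebm,rbi] add [tjv] -> 8 lines: phps yugc tjv xvxun bxrcl ejotq gtpyn xri
Hunk 4: at line 3 remove [bxrcl] add [imrly,akb,ohj] -> 10 lines: phps yugc tjv xvxun imrly akb ohj ejotq gtpyn xri
Hunk 5: at line 3 remove [xvxun,imrly,akb] add [jza,cng,rxcv] -> 10 lines: phps yugc tjv jza cng rxcv ohj ejotq gtpyn xri
Final line 9: gtpyn

Answer: gtpyn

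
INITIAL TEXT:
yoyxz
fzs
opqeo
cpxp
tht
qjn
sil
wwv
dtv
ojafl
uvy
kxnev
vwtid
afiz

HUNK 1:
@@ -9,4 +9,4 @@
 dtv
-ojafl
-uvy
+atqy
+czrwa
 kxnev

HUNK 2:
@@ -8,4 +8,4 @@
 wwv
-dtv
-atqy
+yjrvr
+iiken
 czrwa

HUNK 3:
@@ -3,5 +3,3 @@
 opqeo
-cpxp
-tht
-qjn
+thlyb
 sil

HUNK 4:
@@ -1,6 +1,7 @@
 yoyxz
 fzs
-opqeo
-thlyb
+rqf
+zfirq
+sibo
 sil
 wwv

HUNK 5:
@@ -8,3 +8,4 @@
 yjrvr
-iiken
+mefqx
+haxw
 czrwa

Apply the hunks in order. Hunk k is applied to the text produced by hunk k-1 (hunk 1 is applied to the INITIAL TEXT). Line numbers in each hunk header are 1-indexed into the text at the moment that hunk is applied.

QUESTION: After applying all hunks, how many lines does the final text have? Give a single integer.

Hunk 1: at line 9 remove [ojafl,uvy] add [atqy,czrwa] -> 14 lines: yoyxz fzs opqeo cpxp tht qjn sil wwv dtv atqy czrwa kxnev vwtid afiz
Hunk 2: at line 8 remove [dtv,atqy] add [yjrvr,iiken] -> 14 lines: yoyxz fzs opqeo cpxp tht qjn sil wwv yjrvr iiken czrwa kxnev vwtid afiz
Hunk 3: at line 3 remove [cpxp,tht,qjn] add [thlyb] -> 12 lines: yoyxz fzs opqeo thlyb sil wwv yjrvr iiken czrwa kxnev vwtid afiz
Hunk 4: at line 1 remove [opqeo,thlyb] add [rqf,zfirq,sibo] -> 13 lines: yoyxz fzs rqf zfirq sibo sil wwv yjrvr iiken czrwa kxnev vwtid afiz
Hunk 5: at line 8 remove [iiken] add [mefqx,haxw] -> 14 lines: yoyxz fzs rqf zfirq sibo sil wwv yjrvr mefqx haxw czrwa kxnev vwtid afiz
Final line count: 14

Answer: 14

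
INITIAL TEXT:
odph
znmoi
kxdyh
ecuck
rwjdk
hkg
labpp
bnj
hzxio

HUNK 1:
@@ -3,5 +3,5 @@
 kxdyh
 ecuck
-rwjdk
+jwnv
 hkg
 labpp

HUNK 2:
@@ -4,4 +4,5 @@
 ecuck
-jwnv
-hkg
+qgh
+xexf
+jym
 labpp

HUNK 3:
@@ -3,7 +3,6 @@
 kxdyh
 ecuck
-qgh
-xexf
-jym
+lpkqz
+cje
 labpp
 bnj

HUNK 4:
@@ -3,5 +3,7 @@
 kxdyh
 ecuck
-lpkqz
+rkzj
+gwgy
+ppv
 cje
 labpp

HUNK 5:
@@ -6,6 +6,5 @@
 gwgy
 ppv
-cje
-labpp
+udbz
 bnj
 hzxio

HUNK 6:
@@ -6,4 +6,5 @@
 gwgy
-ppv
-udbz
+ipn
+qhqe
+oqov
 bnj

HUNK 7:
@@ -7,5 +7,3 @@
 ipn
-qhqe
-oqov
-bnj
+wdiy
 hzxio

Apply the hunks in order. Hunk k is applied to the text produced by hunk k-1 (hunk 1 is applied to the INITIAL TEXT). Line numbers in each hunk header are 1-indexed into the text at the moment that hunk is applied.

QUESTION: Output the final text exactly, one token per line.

Hunk 1: at line 3 remove [rwjdk] add [jwnv] -> 9 lines: odph znmoi kxdyh ecuck jwnv hkg labpp bnj hzxio
Hunk 2: at line 4 remove [jwnv,hkg] add [qgh,xexf,jym] -> 10 lines: odph znmoi kxdyh ecuck qgh xexf jym labpp bnj hzxio
Hunk 3: at line 3 remove [qgh,xexf,jym] add [lpkqz,cje] -> 9 lines: odph znmoi kxdyh ecuck lpkqz cje labpp bnj hzxio
Hunk 4: at line 3 remove [lpkqz] add [rkzj,gwgy,ppv] -> 11 lines: odph znmoi kxdyh ecuck rkzj gwgy ppv cje labpp bnj hzxio
Hunk 5: at line 6 remove [cje,labpp] add [udbz] -> 10 lines: odph znmoi kxdyh ecuck rkzj gwgy ppv udbz bnj hzxio
Hunk 6: at line 6 remove [ppv,udbz] add [ipn,qhqe,oqov] -> 11 lines: odph znmoi kxdyh ecuck rkzj gwgy ipn qhqe oqov bnj hzxio
Hunk 7: at line 7 remove [qhqe,oqov,bnj] add [wdiy] -> 9 lines: odph znmoi kxdyh ecuck rkzj gwgy ipn wdiy hzxio

Answer: odph
znmoi
kxdyh
ecuck
rkzj
gwgy
ipn
wdiy
hzxio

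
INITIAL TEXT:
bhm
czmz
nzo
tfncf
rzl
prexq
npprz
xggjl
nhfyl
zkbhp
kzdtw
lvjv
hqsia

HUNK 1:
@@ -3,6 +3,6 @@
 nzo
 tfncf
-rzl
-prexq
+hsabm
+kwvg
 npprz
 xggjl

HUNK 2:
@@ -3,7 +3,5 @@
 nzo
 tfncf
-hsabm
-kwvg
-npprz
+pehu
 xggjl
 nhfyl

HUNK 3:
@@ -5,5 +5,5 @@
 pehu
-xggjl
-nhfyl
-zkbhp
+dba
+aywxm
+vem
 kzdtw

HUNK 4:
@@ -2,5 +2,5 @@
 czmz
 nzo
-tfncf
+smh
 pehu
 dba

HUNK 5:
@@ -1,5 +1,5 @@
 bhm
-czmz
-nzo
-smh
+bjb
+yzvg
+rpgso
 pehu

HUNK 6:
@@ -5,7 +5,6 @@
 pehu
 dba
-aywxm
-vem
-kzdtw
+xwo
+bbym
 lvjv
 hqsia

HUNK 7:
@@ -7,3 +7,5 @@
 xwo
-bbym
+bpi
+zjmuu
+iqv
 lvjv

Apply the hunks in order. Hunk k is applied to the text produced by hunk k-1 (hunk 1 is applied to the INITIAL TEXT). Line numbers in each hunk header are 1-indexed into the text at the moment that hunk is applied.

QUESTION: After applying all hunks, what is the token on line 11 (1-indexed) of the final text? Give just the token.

Hunk 1: at line 3 remove [rzl,prexq] add [hsabm,kwvg] -> 13 lines: bhm czmz nzo tfncf hsabm kwvg npprz xggjl nhfyl zkbhp kzdtw lvjv hqsia
Hunk 2: at line 3 remove [hsabm,kwvg,npprz] add [pehu] -> 11 lines: bhm czmz nzo tfncf pehu xggjl nhfyl zkbhp kzdtw lvjv hqsia
Hunk 3: at line 5 remove [xggjl,nhfyl,zkbhp] add [dba,aywxm,vem] -> 11 lines: bhm czmz nzo tfncf pehu dba aywxm vem kzdtw lvjv hqsia
Hunk 4: at line 2 remove [tfncf] add [smh] -> 11 lines: bhm czmz nzo smh pehu dba aywxm vem kzdtw lvjv hqsia
Hunk 5: at line 1 remove [czmz,nzo,smh] add [bjb,yzvg,rpgso] -> 11 lines: bhm bjb yzvg rpgso pehu dba aywxm vem kzdtw lvjv hqsia
Hunk 6: at line 5 remove [aywxm,vem,kzdtw] add [xwo,bbym] -> 10 lines: bhm bjb yzvg rpgso pehu dba xwo bbym lvjv hqsia
Hunk 7: at line 7 remove [bbym] add [bpi,zjmuu,iqv] -> 12 lines: bhm bjb yzvg rpgso pehu dba xwo bpi zjmuu iqv lvjv hqsia
Final line 11: lvjv

Answer: lvjv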